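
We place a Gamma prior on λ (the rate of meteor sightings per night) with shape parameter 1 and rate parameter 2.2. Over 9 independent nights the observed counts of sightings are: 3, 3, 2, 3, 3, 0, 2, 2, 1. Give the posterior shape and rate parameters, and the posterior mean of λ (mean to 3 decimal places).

The Poisson likelihood adds the total count to the shape and the number of exposure periods to the rate. Here ∑xᵢ = 19 and n = 9, so shape 1→20 and rate 2.2→11.2.
E[λ | data] = 20/11.2 = 1.786.

Posterior: Gamma(shape=20, rate=11.2); mean ≈ 1.786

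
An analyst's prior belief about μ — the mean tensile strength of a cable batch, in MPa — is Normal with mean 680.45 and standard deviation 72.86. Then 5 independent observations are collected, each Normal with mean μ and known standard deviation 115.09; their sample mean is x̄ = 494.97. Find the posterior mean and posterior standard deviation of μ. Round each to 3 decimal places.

Posterior mean ≈ 556.717; posterior SD ≈ 42.039

Prior precision 1/τ₀² = 1/72.86² = 0.00018837; data precision n/σ² = 5/115.09² = 0.00037748.
Posterior precision = 0.00018837 + 0.00037748 = 0.00056586, giving posterior SD = 1/√0.00056586 = 42.039.
Posterior mean = (0.00018837·680.45 + 0.00037748·494.97) / 0.00056586 = 556.717.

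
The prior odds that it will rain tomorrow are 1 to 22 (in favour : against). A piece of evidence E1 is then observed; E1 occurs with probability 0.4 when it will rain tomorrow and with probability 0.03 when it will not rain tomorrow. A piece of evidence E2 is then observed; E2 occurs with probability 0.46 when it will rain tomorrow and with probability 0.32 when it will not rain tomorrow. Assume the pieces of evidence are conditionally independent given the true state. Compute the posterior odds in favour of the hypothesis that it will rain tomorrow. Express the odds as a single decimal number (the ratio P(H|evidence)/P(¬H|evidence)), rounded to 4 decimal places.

Prior odds = 1/22 = 0.045455. In log-odds, ln(0.045455) = -3.0910.
Add log likelihood ratios: ln(13.333) + ln(1.4375) = 2.9532.
Posterior log-odds = -0.13787, so posterior odds = exp(-0.13787) = 0.87121.

Posterior odds ≈ 0.8712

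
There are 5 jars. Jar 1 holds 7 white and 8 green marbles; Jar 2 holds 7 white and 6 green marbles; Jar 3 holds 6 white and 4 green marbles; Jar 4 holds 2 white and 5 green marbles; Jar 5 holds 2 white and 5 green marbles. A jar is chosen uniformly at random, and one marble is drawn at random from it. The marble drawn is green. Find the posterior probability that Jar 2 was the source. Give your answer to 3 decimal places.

Posterior probability ≈ 0.163

P(green|Jar 1) = 0.5333; P(green|Jar 2) = 0.4615; P(green|Jar 3) = 0.4; P(green|Jar 4) = 0.7143; P(green|Jar 5) = 0.7143.
Prior × likelihood for each source: 0.2·0.5333=0.1067, 0.2·0.4615=0.09231, 0.2·0.4=0.08000, 0.2·0.7143=0.1429, 0.2·0.7143=0.1429. Summing gives P(green) = 0.56469.
P(Jar 2 | green) = 0.09231 / 0.56469 = 0.163.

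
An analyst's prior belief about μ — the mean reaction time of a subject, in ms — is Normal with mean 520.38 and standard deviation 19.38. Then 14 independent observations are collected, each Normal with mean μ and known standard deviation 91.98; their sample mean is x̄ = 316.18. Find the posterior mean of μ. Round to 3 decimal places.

With known σ, the Normal prior is conjugate. Weight on the data is w = (n/σ²)/(n/σ² + 1/τ₀²) = 0.00165478/(0.00165478+0.00266252) = 0.38329.
Posterior mean = w·x̄ + (1−w)·μ₀ = 0.38329·316.18 + 0.61671·520.38 = 442.112.

Posterior mean ≈ 442.112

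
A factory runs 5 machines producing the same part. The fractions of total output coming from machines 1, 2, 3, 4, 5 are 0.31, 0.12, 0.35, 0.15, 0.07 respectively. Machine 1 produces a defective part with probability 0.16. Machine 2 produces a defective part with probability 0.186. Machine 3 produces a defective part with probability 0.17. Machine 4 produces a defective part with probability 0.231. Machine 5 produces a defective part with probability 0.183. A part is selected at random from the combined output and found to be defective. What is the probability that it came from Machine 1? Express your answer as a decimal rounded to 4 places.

P(defective|M1) = 0.16; P(defective|M2) = 0.186; P(defective|M3) = 0.17; P(defective|M4) = 0.231; P(defective|M5) = 0.183.
Prior × likelihood for each source: 0.31·0.16=0.04960, 0.12·0.186=0.02232, 0.35·0.17=0.05950, 0.15·0.231=0.03465, 0.07·0.183=0.01281. Summing gives P(defective) = 0.17888.
P(Machine 1 | defective) = 0.04960 / 0.17888 = 0.2773.

Posterior probability ≈ 0.2773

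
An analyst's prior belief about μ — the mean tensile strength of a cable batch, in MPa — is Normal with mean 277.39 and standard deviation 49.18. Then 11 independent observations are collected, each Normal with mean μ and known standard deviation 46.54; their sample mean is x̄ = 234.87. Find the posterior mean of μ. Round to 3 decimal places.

Posterior mean ≈ 238.071

With known σ, the Normal prior is conjugate. Weight on the data is w = (n/σ²)/(n/σ² + 1/τ₀²) = 0.00507855/(0.00507855+0.00041345) = 0.92472.
Posterior mean = w·x̄ + (1−w)·μ₀ = 0.92472·234.87 + 0.075282·277.39 = 238.071.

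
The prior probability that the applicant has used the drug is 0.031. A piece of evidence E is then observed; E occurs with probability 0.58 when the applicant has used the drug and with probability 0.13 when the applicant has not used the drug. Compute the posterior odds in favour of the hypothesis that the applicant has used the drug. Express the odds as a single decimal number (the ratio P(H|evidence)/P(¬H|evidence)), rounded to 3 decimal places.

Prior odds = 0.031/(1−0.031) = 0.031992. In log-odds, ln(0.031992) = -3.4423.
Add log likelihood ratio: ln(4.4615) = 1.4955.
Posterior log-odds = -1.9468, so posterior odds = exp(-1.9468) = 0.14273.

Posterior odds ≈ 0.143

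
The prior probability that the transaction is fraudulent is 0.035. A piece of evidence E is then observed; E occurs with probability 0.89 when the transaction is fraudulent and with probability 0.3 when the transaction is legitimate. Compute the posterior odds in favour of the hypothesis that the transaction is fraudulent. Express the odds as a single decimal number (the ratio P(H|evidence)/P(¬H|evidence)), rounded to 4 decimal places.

Posterior odds ≈ 0.1076

Prior odds = 0.035/(1−0.035) = 0.036269.
Likelihood ratio for E = 0.89/0.3 = 2.9667.
Posterior odds = prior odds × LR = 0.10760.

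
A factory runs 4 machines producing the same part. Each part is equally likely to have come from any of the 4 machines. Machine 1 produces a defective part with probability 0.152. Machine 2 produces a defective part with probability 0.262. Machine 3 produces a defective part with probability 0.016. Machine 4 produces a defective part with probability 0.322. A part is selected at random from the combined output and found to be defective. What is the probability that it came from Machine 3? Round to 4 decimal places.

Posterior probability ≈ 0.0213

P(defective|M1) = 0.152; P(defective|M2) = 0.262; P(defective|M3) = 0.016; P(defective|M4) = 0.322.
Prior × likelihood for each source: 0.25·0.152=0.03800, 0.25·0.262=0.06550, 0.25·0.016=0.004000, 0.25·0.322=0.08050. Summing gives P(defective) = 0.18800.
P(Machine 3 | defective) = 0.004000 / 0.18800 = 0.0213.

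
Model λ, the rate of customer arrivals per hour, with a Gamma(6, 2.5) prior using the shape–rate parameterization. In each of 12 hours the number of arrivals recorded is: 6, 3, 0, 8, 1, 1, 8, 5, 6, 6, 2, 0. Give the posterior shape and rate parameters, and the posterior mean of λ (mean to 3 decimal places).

Total count ∑xᵢ = 46 over n = 12 hours.
Gamma is conjugate to the Poisson likelihood: posterior is Gamma(shape = 6+46 = 52, rate = 2.5+12 = 14.5).
E[λ | data] = 52/14.5 = 3.586.

Posterior: Gamma(shape=52, rate=14.5); mean ≈ 3.586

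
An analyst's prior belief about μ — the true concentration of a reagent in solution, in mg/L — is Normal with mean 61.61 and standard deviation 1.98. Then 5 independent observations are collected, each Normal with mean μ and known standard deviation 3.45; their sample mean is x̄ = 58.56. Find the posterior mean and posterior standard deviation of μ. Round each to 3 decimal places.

With known σ, the Normal prior is conjugate. Weight on the data is w = (n/σ²)/(n/σ² + 1/τ₀²) = 0.420080/(0.420080+0.255076) = 0.62220.
Posterior mean = w·x̄ + (1−w)·μ₀ = 0.62220·58.56 + 0.37780·61.61 = 59.712. Posterior variance = 1/(0.420080+0.255076) = 1.48114, so SD = 1.217.

Posterior mean ≈ 59.712; posterior SD ≈ 1.217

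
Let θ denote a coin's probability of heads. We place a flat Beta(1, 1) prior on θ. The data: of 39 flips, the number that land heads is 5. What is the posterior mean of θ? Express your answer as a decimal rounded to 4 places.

Observing 5 successes and 34 failures updates Beta(1, 1) by adding the success and failure counts to the two shape parameters: α = 1+5 = 6, β = 1+34 = 35.
E[θ | data] = 6/(6+35) = 0.1463.

Posterior mean ≈ 0.1463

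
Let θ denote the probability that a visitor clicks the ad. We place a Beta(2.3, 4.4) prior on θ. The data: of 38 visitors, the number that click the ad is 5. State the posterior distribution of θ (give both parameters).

The binomial likelihood is conjugate to the Beta prior: with 5 successes and 33 failures, the posterior is Beta(2.3+5, 4.4+33) = Beta(7.3, 37.4).

Posterior: Beta(7.3, 37.4)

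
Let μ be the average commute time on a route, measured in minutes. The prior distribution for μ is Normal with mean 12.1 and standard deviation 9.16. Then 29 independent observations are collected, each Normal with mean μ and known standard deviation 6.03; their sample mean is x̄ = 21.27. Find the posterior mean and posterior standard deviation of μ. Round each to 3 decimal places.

Prior precision 1/τ₀² = 1/9.16² = 0.0119182; data precision n/σ² = 29/6.03² = 0.797560.
Posterior precision = 0.0119182 + 0.797560 = 0.809478, giving posterior SD = 1/√0.809478 = 1.111.
Posterior mean = (0.0119182·12.1 + 0.797560·21.27) / 0.809478 = 21.135.

Posterior mean ≈ 21.135; posterior SD ≈ 1.111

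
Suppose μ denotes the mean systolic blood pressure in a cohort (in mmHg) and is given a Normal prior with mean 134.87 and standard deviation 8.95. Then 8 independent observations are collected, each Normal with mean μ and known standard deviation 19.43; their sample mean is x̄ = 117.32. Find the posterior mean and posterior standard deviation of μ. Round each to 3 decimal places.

Prior precision 1/τ₀² = 1/8.95² = 0.0124840; data precision n/σ² = 8/19.43² = 0.0211907.
Posterior precision = 0.0124840 + 0.0211907 = 0.0336747, giving posterior SD = 1/√0.0336747 = 5.449.
Posterior mean = (0.0124840·134.87 + 0.0211907·117.32) / 0.0336747 = 123.826.

Posterior mean ≈ 123.826; posterior SD ≈ 5.449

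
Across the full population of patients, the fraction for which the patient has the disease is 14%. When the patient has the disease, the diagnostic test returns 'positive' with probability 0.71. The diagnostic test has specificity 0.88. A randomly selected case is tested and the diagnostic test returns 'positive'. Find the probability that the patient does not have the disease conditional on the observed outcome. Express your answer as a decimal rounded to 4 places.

P(¬H | E) ≈ 0.5094

Write H for 'the patient has the disease'. Prior odds H:¬H = 0.14/0.86 = 0.16279. For the 'positive' outcome, the likelihood ratio is 0.71/0.12 = 5.9167.
Posterior odds = 0.16279 × 5.9167 = 0.96318, so P(H|E) = 0.96318/(1+0.96318) = 0.4906. Then P(¬H|E) = 1 − 0.4906 = 0.5094.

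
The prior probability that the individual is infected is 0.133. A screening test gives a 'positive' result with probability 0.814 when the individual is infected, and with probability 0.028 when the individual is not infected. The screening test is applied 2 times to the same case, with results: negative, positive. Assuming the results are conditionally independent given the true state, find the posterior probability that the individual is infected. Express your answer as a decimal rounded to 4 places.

With H the event that the individual is infected, the joint likelihood of the observed sequence is P(data|H) = 0.186·0.814 = 0.15140 and P(data|¬H) = 0.972·0.028 = 0.027216.
Bayes: P(H|data) = 0.133·0.15140 / (0.133·0.15140 + 0.867·0.027216) = 0.020137/0.043733 = 0.4604.

Posterior P(H) ≈ 0.4604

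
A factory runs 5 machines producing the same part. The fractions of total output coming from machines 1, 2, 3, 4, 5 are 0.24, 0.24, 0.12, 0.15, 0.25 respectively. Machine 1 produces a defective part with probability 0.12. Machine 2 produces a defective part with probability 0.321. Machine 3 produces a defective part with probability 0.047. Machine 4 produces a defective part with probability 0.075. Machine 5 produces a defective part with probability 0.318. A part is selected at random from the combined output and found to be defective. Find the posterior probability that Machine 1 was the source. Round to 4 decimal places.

Posterior probability ≈ 0.1424

P(defective|M1) = 0.12; P(defective|M2) = 0.321; P(defective|M3) = 0.047; P(defective|M4) = 0.075; P(defective|M5) = 0.318.
Prior × likelihood for each source: 0.24·0.12=0.02880, 0.24·0.321=0.07704, 0.12·0.047=0.005640, 0.15·0.075=0.01125, 0.25·0.318=0.07950. Summing gives P(defective) = 0.20223.
P(Machine 1 | defective) = 0.02880 / 0.20223 = 0.1424.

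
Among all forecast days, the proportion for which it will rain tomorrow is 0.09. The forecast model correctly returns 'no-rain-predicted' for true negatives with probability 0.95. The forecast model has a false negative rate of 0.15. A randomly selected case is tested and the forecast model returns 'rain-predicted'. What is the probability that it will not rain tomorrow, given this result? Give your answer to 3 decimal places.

Write H for 'it will rain tomorrow'. Prior odds H:¬H = 0.09/0.91 = 0.098901. For the 'rain-predicted' outcome, the likelihood ratio is 0.85/0.05 = 17.000.
Posterior odds = 0.098901 × 17.000 = 1.6813, so P(H|E) = 1.6813/(1+1.6813) = 0.627. Then P(¬H|E) = 1 − 0.627 = 0.373.

P(¬H | E) ≈ 0.373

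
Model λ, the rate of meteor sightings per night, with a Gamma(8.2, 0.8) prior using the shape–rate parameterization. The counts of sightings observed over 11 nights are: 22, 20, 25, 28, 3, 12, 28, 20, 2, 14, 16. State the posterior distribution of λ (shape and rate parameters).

The Poisson likelihood adds the total count to the shape and the number of exposure periods to the rate. Here ∑xᵢ = 190 and n = 11, so shape 8.2→198.2 and rate 0.8→11.8.

Posterior: Gamma(shape=198.2, rate=11.8)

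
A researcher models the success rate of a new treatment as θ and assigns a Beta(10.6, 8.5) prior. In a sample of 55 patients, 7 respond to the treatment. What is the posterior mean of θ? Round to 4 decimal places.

Observing 7 successes and 48 failures updates Beta(10.6, 8.5) by adding the success and failure counts to the two shape parameters: α = 10.6+7 = 17.6, β = 8.5+48 = 56.5.
E[θ | data] = 17.6/(17.6+56.5) = 0.2375.

Posterior mean ≈ 0.2375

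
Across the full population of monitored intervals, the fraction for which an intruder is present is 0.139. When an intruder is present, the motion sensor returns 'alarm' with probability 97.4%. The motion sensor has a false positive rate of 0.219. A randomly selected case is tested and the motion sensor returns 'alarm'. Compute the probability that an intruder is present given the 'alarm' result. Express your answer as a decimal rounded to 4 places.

P(H | E) ≈ 0.4179

Write H for 'an intruder is present'. Prior odds H:¬H = 0.139/0.861 = 0.16144. For the 'alarm' outcome, the likelihood ratio is 0.974/0.219 = 4.4475.
Posterior odds = 0.16144 × 4.4475 = 0.71800, so P(H|E) = 0.71800/(1+0.71800) = 0.4179.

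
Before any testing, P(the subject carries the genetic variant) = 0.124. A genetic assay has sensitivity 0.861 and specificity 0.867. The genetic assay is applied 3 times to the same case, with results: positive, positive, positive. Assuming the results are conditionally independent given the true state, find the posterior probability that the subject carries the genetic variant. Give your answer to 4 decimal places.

Posterior P(H) ≈ 0.9746

Let H be the event that the subject carries the genetic variant; start with P(H) = 0.124. P('positive'|H) = 0.861, P('positive'|¬H) = 0.133.
Update on result 1 ('positive'): P(H) ← 0.861·0.1240 / (0.861·0.1240 + 0.133·0.8760) = 0.10676/0.22327 = 0.4782.
Update on result 2 ('positive'): P(H) ← 0.861·0.4782 / (0.861·0.4782 + 0.133·0.5218) = 0.41171/0.48111 = 0.8557.
Update on result 3 ('positive'): P(H) ← 0.861·0.8557 / (0.861·0.8557 + 0.133·0.1443) = 0.73680/0.75598 = 0.9746.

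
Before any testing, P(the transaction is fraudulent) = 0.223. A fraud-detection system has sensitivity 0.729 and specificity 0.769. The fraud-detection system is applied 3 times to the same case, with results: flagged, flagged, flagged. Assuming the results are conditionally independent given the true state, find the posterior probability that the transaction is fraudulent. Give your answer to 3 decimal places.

Let H be the event that the transaction is fraudulent; start with P(H) = 0.223. P('flagged'|H) = 0.729, P('flagged'|¬H) = 0.231.
Update on result 1 ('flagged'): P(H) ← 0.729·0.2230 / (0.729·0.2230 + 0.231·0.7770) = 0.16257/0.34205 = 0.4753.
Update on result 2 ('flagged'): P(H) ← 0.729·0.4753 / (0.729·0.4753 + 0.231·0.5247) = 0.34647/0.46768 = 0.7408.
Update on result 3 ('flagged'): P(H) ← 0.729·0.7408 / (0.729·0.7408 + 0.231·0.2592) = 0.54006/0.59993 = 0.9002.

Posterior P(H) ≈ 0.900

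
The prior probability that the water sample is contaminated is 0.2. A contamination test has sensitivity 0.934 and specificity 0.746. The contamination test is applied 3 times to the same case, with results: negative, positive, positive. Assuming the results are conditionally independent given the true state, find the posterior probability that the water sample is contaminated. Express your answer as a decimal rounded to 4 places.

Posterior P(H) ≈ 0.2302

Let H be the event that the water sample is contaminated; start with P(H) = 0.2. P('positive'|H) = 0.934, P('positive'|¬H) = 0.254.
Update on result 1 ('negative'): P(H) ← 0.066·0.2000 / (0.066·0.2000 + 0.746·0.8000) = 0.013200/0.61000 = 0.0216.
Update on result 2 ('positive'): P(H) ← 0.934·0.0216 / (0.934·0.0216 + 0.254·0.9784) = 0.020211/0.26871 = 0.0752.
Update on result 3 ('positive'): P(H) ← 0.934·0.0752 / (0.934·0.0752 + 0.254·0.9248) = 0.070250/0.30515 = 0.2302.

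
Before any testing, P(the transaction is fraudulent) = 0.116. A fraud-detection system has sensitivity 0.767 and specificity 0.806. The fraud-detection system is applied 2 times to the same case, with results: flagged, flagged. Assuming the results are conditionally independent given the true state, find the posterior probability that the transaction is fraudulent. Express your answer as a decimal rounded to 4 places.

Posterior P(H) ≈ 0.6723

With H the event that the transaction is fraudulent, the joint likelihood of the observed sequence is P(data|H) = 0.767·0.767 = 0.58829 and P(data|¬H) = 0.194·0.194 = 0.037636.
Bayes: P(H|data) = 0.116·0.58829 / (0.116·0.58829 + 0.884·0.037636) = 0.068242/0.10151 = 0.6723.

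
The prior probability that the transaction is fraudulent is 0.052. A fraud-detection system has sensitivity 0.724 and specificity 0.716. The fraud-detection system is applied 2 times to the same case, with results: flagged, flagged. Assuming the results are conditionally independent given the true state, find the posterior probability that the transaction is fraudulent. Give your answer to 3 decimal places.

Posterior P(H) ≈ 0.263

Let H be the event that the transaction is fraudulent; start with P(H) = 0.052. P('flagged'|H) = 0.724, P('flagged'|¬H) = 0.284.
Update on result 1 ('flagged'): P(H) ← 0.724·0.0520 / (0.724·0.0520 + 0.284·0.9480) = 0.037648/0.30688 = 0.1227.
Update on result 2 ('flagged'): P(H) ← 0.724·0.1227 / (0.724·0.1227 + 0.284·0.8773) = 0.088820/0.33798 = 0.2628.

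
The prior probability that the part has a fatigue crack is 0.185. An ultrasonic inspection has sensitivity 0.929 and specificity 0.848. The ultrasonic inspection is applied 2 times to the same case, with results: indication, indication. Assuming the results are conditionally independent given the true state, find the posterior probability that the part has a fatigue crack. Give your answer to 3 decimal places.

With H the event that the part has a fatigue crack, the joint likelihood of the observed sequence is P(data|H) = 0.929·0.929 = 0.86304 and P(data|¬H) = 0.152·0.152 = 0.023104.
Bayes: P(H|data) = 0.185·0.86304 / (0.185·0.86304 + 0.815·0.023104) = 0.15966/0.17849 = 0.8945.

Posterior P(H) ≈ 0.895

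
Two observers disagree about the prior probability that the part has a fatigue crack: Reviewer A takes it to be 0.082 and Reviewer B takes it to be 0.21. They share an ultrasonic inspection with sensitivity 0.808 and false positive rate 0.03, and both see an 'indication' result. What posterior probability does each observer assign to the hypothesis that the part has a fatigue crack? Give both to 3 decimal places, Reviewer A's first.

Reviewer A: 0.706; Reviewer B: 0.877

P('+'|H) = 0.808, P('+'|¬H) = 0.03.
Reviewer A: numerator 0.808·0.082 = 0.066256; evidence = 0.066256+0.03·0.918 = 0.093796; posterior = 0.706.
Reviewer B: numerator 0.808·0.21 = 0.16968; evidence = 0.16968+0.03·0.79 = 0.19338; posterior = 0.877.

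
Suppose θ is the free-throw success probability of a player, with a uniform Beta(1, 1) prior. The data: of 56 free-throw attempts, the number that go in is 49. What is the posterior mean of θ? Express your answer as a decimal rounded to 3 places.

Observing 49 successes and 7 failures updates Beta(1, 1) by adding the success and failure counts to the two shape parameters: α = 1+49 = 50, β = 1+7 = 8.
Posterior mean = α/(α+β) = 50/58 = 0.862.

Posterior mean ≈ 0.862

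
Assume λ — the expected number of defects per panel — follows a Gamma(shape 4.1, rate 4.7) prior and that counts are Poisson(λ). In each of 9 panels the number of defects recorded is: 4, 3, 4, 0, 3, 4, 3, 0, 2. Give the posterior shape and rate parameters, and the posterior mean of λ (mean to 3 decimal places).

Posterior: Gamma(shape=27.1, rate=13.7); mean ≈ 1.978

Total count ∑xᵢ = 23 over n = 9 panels.
Gamma is conjugate to the Poisson likelihood: posterior is Gamma(shape = 4.1+23 = 27.1, rate = 4.7+9 = 13.7).
E[λ | data] = 27.1/13.7 = 1.978.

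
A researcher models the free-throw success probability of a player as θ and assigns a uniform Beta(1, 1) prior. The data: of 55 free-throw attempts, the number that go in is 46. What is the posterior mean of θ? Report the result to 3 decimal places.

Posterior mean ≈ 0.825

The binomial likelihood is conjugate to the Beta prior: with 46 successes and 9 failures, the posterior is Beta(1+46, 1+9) = Beta(47, 10).
E[θ | data] = 47/(47+10) = 0.825.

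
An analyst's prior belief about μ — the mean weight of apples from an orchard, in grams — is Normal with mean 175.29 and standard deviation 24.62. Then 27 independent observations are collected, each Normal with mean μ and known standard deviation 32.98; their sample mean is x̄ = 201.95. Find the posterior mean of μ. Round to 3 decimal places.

Posterior mean ≈ 200.289

With known σ, the Normal prior is conjugate. Weight on the data is w = (n/σ²)/(n/σ² + 1/τ₀²) = 0.0248235/(0.0248235+0.00164977) = 0.93768.
Posterior mean = w·x̄ + (1−w)·μ₀ = 0.93768·201.95 + 0.062318·175.29 = 200.289.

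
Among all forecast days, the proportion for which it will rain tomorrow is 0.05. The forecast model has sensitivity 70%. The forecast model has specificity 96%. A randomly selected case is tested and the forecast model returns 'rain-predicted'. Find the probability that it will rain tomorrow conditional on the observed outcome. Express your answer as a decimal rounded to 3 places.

P(H | E) ≈ 0.479

Write H for 'it will rain tomorrow'. Prior odds H:¬H = 0.05/0.95 = 0.052632. For the 'rain-predicted' outcome, the likelihood ratio is 0.7/0.04 = 17.500.
Posterior odds = 0.052632 × 17.500 = 0.92105, so P(H|E) = 0.92105/(1+0.92105) = 0.479.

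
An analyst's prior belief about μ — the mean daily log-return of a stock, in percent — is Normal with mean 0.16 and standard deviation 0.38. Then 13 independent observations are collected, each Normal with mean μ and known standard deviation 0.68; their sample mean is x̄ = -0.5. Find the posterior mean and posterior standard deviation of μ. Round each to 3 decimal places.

With known σ, the Normal prior is conjugate. Weight on the data is w = (n/σ²)/(n/σ² + 1/τ₀²) = 28.1142/(28.1142+6.92521) = 0.80236.
Posterior mean = w·x̄ + (1−w)·μ₀ = 0.80236·-0.5 + 0.19764·0.16 = -0.370. Posterior variance = 1/(28.1142+6.92521) = 0.0285393, so SD = 0.169.

Posterior mean ≈ -0.370; posterior SD ≈ 0.169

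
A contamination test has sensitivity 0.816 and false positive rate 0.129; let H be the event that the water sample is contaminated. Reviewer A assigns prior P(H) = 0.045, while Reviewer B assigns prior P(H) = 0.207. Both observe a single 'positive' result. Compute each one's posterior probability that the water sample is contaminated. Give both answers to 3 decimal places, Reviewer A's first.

Reviewer A: 0.230; Reviewer B: 0.623

P('+'|H) = 0.816, P('+'|¬H) = 0.129.
Reviewer A: numerator 0.816·0.045 = 0.036720; evidence = 0.036720+0.129·0.955 = 0.15992; posterior = 0.230.
Reviewer B: numerator 0.816·0.207 = 0.16891; evidence = 0.16891+0.129·0.793 = 0.27121; posterior = 0.623.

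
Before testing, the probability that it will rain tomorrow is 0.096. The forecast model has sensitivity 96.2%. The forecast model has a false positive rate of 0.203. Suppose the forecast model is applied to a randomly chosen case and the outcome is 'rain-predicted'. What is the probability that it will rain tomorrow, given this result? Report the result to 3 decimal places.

Let H be the event that it will rain tomorrow. P(H) = 0.096, so P(¬H) = 0.904. With E the 'rain-predicted' result, P(E|H) = 0.962 and P(E|¬H) = 0.203.
P(E) = 0.962·0.096 + 0.203·0.904 = 0.092352 + 0.18351 = 0.27586.
By Bayes' theorem, P(H|E) = 0.092352 / 0.27586 = 0.335.

P(H | E) ≈ 0.335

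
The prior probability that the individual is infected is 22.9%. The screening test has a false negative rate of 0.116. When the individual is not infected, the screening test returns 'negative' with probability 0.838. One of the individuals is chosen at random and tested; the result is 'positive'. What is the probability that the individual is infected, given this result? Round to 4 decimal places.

P(H | E) ≈ 0.6184

Let H be the event that the individual is infected. P(H) = 0.229, so P(¬H) = 0.771. With E the 'positive' result, P(E|H) = 0.884 and P(E|¬H) = 0.162.
P(E) = 0.884·0.229 + 0.162·0.771 = 0.20244 + 0.12490 = 0.32734.
By Bayes' theorem, P(H|E) = 0.20244 / 0.32734 = 0.6184.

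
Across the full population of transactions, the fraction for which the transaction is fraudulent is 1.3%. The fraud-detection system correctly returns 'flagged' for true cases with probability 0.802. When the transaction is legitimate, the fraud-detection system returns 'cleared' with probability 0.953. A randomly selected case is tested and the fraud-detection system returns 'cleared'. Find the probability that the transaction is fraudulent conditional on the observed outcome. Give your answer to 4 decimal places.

P(H | E) ≈ 0.0027

Write H for 'the transaction is fraudulent'. Prior odds H:¬H = 0.013/0.987 = 0.013171. For the 'cleared' outcome, the likelihood ratio is 0.198/0.953 = 0.20776.
Posterior odds = 0.013171 × 0.20776 = 0.0027365, so P(H|E) = 0.0027365/(1+0.0027365) = 0.0027.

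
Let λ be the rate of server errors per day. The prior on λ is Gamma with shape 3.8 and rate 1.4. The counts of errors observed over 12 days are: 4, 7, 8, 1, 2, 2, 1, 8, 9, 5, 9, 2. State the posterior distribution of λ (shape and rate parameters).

Posterior: Gamma(shape=61.8, rate=13.4)

Total count ∑xᵢ = 58 over n = 12 days.
Gamma is conjugate to the Poisson likelihood: posterior is Gamma(shape = 3.8+58 = 61.8, rate = 1.4+12 = 13.4).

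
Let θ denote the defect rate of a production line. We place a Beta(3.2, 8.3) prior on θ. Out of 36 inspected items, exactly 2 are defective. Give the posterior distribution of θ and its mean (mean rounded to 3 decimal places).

Posterior: Beta(5.2, 42.3); mean ≈ 0.109

Observing 2 successes and 34 failures updates Beta(3.2, 8.3) by adding the success and failure counts to the two shape parameters: α = 3.2+2 = 5.2, β = 8.3+34 = 42.3.
Posterior mean = α/(α+β) = 5.2/47.5 = 0.109.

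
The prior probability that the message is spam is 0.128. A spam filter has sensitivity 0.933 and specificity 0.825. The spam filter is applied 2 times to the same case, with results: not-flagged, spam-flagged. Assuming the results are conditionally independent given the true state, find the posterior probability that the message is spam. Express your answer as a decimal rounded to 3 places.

Posterior P(H) ≈ 0.060

Let H be the event that the message is spam; start with P(H) = 0.128. P('spam-flagged'|H) = 0.933, P('spam-flagged'|¬H) = 0.175.
Update on result 1 ('not-flagged'): P(H) ← 0.067·0.1280 / (0.067·0.1280 + 0.825·0.8720) = 0.0085760/0.72798 = 0.0118.
Update on result 2 ('spam-flagged'): P(H) ← 0.933·0.0118 / (0.933·0.0118 + 0.175·0.9882) = 0.010991/0.18393 = 0.0598.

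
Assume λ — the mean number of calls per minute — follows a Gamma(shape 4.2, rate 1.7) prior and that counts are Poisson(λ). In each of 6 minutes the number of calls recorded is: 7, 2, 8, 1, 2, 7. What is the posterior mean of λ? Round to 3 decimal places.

The Poisson likelihood adds the total count to the shape and the number of exposure periods to the rate. Here ∑xᵢ = 27 and n = 6, so shape 4.2→31.2 and rate 1.7→7.7.
E[λ | data] = 31.2/7.7 = 4.052.

Posterior mean ≈ 4.052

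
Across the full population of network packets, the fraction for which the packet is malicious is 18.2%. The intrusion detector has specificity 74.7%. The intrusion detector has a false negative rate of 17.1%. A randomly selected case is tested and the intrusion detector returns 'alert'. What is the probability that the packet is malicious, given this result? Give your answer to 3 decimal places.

P(H | E) ≈ 0.422

Let H be the event that the packet is malicious. P(H) = 0.182, so P(¬H) = 0.818. With E the 'alert' result, P(E|H) = 0.829 and P(E|¬H) = 0.253.
P(E) = 0.829·0.182 + 0.253·0.818 = 0.15088 + 0.20695 = 0.35783.
By Bayes' theorem, P(H|E) = 0.15088 / 0.35783 = 0.422.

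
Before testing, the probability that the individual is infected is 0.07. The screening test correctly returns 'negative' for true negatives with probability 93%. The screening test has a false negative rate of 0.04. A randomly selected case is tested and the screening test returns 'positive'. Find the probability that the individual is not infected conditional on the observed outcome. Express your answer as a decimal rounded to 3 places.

Write H for 'the individual is infected'. Prior odds H:¬H = 0.07/0.93 = 0.075269. For the 'positive' outcome, the likelihood ratio is 0.96/0.07 = 13.714.
Posterior odds = 0.075269 × 13.714 = 1.0323, so P(H|E) = 1.0323/(1+1.0323) = 0.508. Then P(¬H|E) = 1 − 0.508 = 0.492.

P(¬H | E) ≈ 0.492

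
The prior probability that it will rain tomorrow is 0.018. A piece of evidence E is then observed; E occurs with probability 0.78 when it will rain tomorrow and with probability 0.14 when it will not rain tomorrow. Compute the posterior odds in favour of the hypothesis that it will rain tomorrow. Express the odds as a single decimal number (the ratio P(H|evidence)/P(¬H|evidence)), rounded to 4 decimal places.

Prior odds = 0.018/(1−0.018) = 0.018330.
Likelihood ratio for E = 0.78/0.14 = 5.5714.
Posterior odds = prior odds × LR = 0.10212.

Posterior odds ≈ 0.1021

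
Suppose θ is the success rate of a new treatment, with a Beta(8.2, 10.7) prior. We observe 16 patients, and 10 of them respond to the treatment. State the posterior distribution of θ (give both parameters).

Observing 10 successes and 6 failures updates Beta(8.2, 10.7) by adding the success and failure counts to the two shape parameters: α = 8.2+10 = 18.2, β = 10.7+6 = 16.7.

Posterior: Beta(18.2, 16.7)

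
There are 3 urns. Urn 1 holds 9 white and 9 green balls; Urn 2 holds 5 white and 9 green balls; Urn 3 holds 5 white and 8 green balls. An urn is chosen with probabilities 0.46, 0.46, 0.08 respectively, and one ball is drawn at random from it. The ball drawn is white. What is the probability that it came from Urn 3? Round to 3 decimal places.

Posterior probability ≈ 0.072

Tabulate prior·likelihood by source: [1] prior 0.46, lik 0.5, product 0.2300; [2] prior 0.46, lik 0.3571, product 0.1643; [3] prior 0.08, lik 0.3846, product 0.03077.
Normalizing constant = 0.42505; the posterior for Urn 3 is its product over the sum, 0.03077/0.42505 = 0.072.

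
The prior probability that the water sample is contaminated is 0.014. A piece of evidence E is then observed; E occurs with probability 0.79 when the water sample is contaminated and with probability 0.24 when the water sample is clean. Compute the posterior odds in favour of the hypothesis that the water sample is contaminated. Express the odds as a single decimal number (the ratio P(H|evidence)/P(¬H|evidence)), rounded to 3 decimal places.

Prior odds = 0.014/(1−0.014) = 0.014199.
Likelihood ratio for E = 0.79/0.24 = 3.2917.
Posterior odds = prior odds × LR = 0.046738.

Posterior odds ≈ 0.047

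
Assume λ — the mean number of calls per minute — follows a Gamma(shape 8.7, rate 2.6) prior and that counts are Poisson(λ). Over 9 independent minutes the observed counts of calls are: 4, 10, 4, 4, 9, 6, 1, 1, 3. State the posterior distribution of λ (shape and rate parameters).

Posterior: Gamma(shape=50.7, rate=11.6)

The Poisson likelihood adds the total count to the shape and the number of exposure periods to the rate. Here ∑xᵢ = 42 and n = 9, so shape 8.7→50.7 and rate 2.6→11.6.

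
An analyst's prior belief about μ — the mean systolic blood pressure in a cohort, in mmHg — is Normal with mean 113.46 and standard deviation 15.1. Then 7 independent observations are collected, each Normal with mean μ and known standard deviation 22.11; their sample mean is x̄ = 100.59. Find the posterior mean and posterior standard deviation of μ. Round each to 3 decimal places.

Posterior mean ≈ 103.608; posterior SD ≈ 7.312

With known σ, the Normal prior is conjugate. Weight on the data is w = (n/σ²)/(n/σ² + 1/τ₀²) = 0.0143193/(0.0143193+0.00438577) = 0.76553.
Posterior mean = w·x̄ + (1−w)·μ₀ = 0.76553·100.59 + 0.23447·113.46 = 103.608. Posterior variance = 1/(0.0143193+0.00438577) = 53.4616, so SD = 7.312.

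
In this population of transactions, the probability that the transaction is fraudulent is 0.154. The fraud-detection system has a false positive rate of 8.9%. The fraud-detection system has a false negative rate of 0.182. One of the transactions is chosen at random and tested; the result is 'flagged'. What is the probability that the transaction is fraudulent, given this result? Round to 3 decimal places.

Let H be the event that the transaction is fraudulent. P(H) = 0.154, so P(¬H) = 0.846. With E the 'flagged' result, P(E|H) = 0.818 and P(E|¬H) = 0.089.
P(E) = 0.818·0.154 + 0.089·0.846 = 0.12597 + 0.075294 = 0.20127.
By Bayes' theorem, P(H|E) = 0.12597 / 0.20127 = 0.626.

P(H | E) ≈ 0.626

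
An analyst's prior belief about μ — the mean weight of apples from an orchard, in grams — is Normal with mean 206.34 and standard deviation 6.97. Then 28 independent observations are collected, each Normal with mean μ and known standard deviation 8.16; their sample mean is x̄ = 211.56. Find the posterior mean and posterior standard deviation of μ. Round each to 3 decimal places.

Posterior mean ≈ 211.316; posterior SD ≈ 1.506

Prior precision 1/τ₀² = 1/6.97² = 0.0205842; data precision n/σ² = 28/8.16² = 0.420511.
Posterior precision = 0.0205842 + 0.420511 = 0.441096, giving posterior SD = 1/√0.441096 = 1.506.
Posterior mean = (0.0205842·206.34 + 0.420511·211.56) / 0.441096 = 211.316.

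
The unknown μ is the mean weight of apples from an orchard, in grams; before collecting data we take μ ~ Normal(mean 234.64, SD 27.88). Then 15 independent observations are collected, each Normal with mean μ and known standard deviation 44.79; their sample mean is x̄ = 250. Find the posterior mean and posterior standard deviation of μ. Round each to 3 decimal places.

Posterior mean ≈ 247.745; posterior SD ≈ 10.682

With known σ, the Normal prior is conjugate. Weight on the data is w = (n/σ²)/(n/σ² + 1/τ₀²) = 0.00747703/(0.00747703+0.00128651) = 0.85320.
Posterior mean = w·x̄ + (1−w)·μ₀ = 0.85320·250 + 0.14680·234.64 = 247.745. Posterior variance = 1/(0.00747703+0.00128651) = 114.109, so SD = 10.682.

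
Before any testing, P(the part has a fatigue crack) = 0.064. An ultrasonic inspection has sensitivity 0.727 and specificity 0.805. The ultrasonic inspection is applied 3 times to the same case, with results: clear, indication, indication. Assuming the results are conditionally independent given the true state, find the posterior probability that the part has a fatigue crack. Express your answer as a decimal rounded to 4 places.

Posterior P(H) ≈ 0.2437

With H the event that the part has a fatigue crack, the joint likelihood of the observed sequence is P(data|H) = 0.273·0.727·0.727 = 0.14429 and P(data|¬H) = 0.805·0.195·0.195 = 0.030610.
Bayes: P(H|data) = 0.064·0.14429 / (0.064·0.14429 + 0.936·0.030610) = 0.0092345/0.037886 = 0.2437.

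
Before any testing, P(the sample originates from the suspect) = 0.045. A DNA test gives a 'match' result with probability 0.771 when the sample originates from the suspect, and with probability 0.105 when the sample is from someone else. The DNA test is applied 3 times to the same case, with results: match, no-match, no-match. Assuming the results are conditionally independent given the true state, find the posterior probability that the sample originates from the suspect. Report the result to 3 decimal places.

Posterior P(H) ≈ 0.022

Let H be the event that the sample originates from the suspect; start with P(H) = 0.045. P('match'|H) = 0.771, P('match'|¬H) = 0.105.
Update on result 1 ('match'): P(H) ← 0.771·0.0450 / (0.771·0.0450 + 0.105·0.9550) = 0.034695/0.13497 = 0.2571.
Update on result 2 ('no-match'): P(H) ← 0.229·0.2571 / (0.229·0.2571 + 0.895·0.7429) = 0.058866/0.72380 = 0.0813.
Update on result 3 ('no-match'): P(H) ← 0.229·0.0813 / (0.229·0.0813 + 0.895·0.9187) = 0.018624/0.84083 = 0.0221.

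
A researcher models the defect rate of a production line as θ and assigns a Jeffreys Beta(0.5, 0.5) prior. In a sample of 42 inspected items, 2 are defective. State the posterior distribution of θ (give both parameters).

Posterior: Beta(2.5, 40.5)

The binomial likelihood is conjugate to the Beta prior: with 2 successes and 40 failures, the posterior is Beta(0.5+2, 0.5+40) = Beta(2.5, 40.5).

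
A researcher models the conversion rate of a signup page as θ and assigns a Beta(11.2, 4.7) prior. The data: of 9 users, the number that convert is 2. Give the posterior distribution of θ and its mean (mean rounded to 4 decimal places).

Posterior: Beta(13.2, 11.7); mean ≈ 0.5301

Observing 2 successes and 7 failures updates Beta(11.2, 4.7) by adding the success and failure counts to the two shape parameters: α = 11.2+2 = 13.2, β = 4.7+7 = 11.7.
E[θ | data] = 13.2/(13.2+11.7) = 0.5301.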